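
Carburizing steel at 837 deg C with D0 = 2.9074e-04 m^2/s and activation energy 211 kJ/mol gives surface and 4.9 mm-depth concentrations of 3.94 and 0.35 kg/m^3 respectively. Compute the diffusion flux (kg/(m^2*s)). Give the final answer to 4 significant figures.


Step 1: D = D0 * exp(-Qd/(R*T))
T = 837 + 273.15 = 1110.15 K
D = 2.9074e-04 * exp(-211e3 / (8.314 * 1110.15)) = 3.42926e-14 m^2/s
Step 2: J = D * (C1 - C2) / dx
J = 3.42926e-14 * (3.94 - 0.35) / 4.9e-03
J = 2.512e-11 kg/(m^2*s)


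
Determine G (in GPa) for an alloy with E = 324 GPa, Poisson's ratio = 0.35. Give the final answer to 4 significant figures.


G = E / (2*(1+nu))
G = 324 / (2*(1+0.35))
G = 120 GPa


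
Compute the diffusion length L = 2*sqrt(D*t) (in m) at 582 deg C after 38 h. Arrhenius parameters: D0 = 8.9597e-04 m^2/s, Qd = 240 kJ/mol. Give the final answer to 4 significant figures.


Step 1: D = D0 * exp(-Qd/(R*T))
T = 855.15 K
D = 8.9597e-04 * exp(-240e3 / (8.314 * 855.15)) = 1.95876e-18 m^2/s
Step 2: L = 2*sqrt(D*t)
t = 38 h = 136800 s
L = 2*sqrt(1.95876e-18 * 136800) = 1.035e-06 m


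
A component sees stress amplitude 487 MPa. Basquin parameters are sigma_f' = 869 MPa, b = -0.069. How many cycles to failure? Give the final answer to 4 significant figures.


sigma_a = sigma_f' * (2*Nf)^b
2*Nf = (sigma_a / sigma_f')^(1/b)
2*Nf = (487 / 869)^(1/-0.069)
2*Nf = 4413.61
Nf = 2207 cycles


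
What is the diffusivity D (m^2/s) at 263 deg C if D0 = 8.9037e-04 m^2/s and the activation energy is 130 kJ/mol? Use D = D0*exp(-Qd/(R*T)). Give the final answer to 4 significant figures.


D = D0 * exp(-Qd / (R*T))
T = 536.15 K
D = 8.9037e-04 * exp(-130e3 / (8.314 * 536.15))
D = 1.922e-16 m^2/s


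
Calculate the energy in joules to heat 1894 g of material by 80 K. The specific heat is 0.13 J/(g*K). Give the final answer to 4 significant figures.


Q = m * cp * dT
Q = 1894 * 0.13 * 80
Q = 19700 J


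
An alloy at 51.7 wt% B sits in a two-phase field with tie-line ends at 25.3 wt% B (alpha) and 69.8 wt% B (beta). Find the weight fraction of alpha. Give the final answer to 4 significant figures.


f_alpha = (C_beta - C0) / (C_beta - C_alpha)
f_alpha = (69.8 - 51.7) / (69.8 - 25.3)
f_alpha = 0.4067


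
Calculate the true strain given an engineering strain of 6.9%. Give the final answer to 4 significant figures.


epsilon_true = ln(1 + epsilon_eng)
epsilon_true = ln(1 + 0.069)
epsilon_true = 0.06672


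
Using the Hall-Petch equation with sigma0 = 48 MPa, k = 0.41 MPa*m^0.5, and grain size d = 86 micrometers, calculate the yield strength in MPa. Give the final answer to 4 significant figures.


sigma_y = sigma0 + k / sqrt(d)
d = 86 um = 8.6e-05 m
sigma_y = 48 + 0.41 / sqrt(8.6e-05)
sigma_y = 92.21 MPa


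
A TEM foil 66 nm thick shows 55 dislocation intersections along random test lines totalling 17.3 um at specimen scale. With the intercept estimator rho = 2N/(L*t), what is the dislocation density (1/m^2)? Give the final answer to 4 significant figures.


rho = 2N / (L * t)
L = 17.3 um = 1.73e-05 m, t = 66 nm = 6.6e-08 m
rho = 2 * 55 / (1.73e-05 * 6.6e-08)
rho = 9.634e+13 1/m^2


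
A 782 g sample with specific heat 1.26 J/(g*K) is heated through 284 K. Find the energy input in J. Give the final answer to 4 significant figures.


Q = m * cp * dT
Q = 782 * 1.26 * 284
Q = 279800 J


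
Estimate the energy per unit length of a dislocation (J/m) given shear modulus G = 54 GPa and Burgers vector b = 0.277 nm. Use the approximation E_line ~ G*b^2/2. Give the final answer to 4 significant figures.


E = G*b^2/2
b = 0.277 nm = 2.77e-10 m
G = 54 GPa = 5.4e+10 Pa
E = 0.5 * 5.4e+10 * (2.77e-10)^2
E = 2.072e-09 J/m


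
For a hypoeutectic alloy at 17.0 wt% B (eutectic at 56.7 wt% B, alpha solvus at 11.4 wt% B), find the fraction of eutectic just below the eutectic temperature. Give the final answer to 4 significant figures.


f_primary = (C_e - C0) / (C_e - C_alpha_max)
f_primary = (56.7 - 17.0) / (56.7 - 11.4)
f_primary = 0.87638
f_eutectic = 1 - 0.87638 = 0.1236


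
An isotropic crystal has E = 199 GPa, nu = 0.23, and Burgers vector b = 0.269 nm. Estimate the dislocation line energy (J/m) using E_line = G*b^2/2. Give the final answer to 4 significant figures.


Step 1: G = E / (2*(1+nu))
G = 199 / (2*(1+0.23)) = 80.8943 GPa = 8.08943e+10 Pa
Step 2: E_line = G*b^2/2
b = 0.269 nm = 2.69e-10 m
E_line = 0.5 * 8.08943e+10 * (2.69e-10)^2 = 2.927e-09 J/m


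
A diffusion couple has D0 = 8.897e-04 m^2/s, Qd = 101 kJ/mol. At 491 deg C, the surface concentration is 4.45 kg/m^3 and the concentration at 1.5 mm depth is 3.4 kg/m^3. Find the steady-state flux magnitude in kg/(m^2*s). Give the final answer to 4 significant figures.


Step 1: D = D0 * exp(-Qd/(R*T))
T = 491 + 273.15 = 764.15 K
D = 8.897e-04 * exp(-101e3 / (8.314 * 764.15)) = 1.10914e-10 m^2/s
Step 2: J = D * (C1 - C2) / dx
J = 1.10914e-10 * (4.45 - 3.4) / 1.5e-03
J = 7.764e-08 kg/(m^2*s)


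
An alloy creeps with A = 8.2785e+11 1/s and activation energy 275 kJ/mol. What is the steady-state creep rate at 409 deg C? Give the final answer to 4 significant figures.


rate = A * exp(-Q / (R*T))
T = 409 + 273.15 = 682.15 K
rate = 8.2785e+11 * exp(-275e3 / (8.314 * 682.15))
rate = 7.235e-10 1/s


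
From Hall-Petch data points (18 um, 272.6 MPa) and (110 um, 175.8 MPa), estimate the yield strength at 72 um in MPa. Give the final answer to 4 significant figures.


sigma_y = sigma0 + k / sqrt(d)
1/sqrt(d1) = 1/sqrt(1.8e-05) = 235.702;  1/sqrt(d2) = 95.3463
k = (sigma1 - sigma2) / (1/sqrt(d1) - 1/sqrt(d2)) = (272.6 - 175.8) / (235.702 - 95.3463) = 0.689675 MPa*m^0.5
sigma0 = sigma1 - k/sqrt(d1) = 272.6 - 0.689675*235.702 = 110.042 MPa
sigma_y(d3) = 110.042 + 0.689675 / sqrt(7.2e-05) = 191.3 MPa


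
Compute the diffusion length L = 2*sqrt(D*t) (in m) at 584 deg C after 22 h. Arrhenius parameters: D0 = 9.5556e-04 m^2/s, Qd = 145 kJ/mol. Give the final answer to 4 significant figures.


Step 1: D = D0 * exp(-Qd/(R*T))
T = 857.15 K
D = 9.5556e-04 * exp(-145e3 / (8.314 * 857.15)) = 1.39204e-12 m^2/s
Step 2: L = 2*sqrt(D*t)
t = 22 h = 79200 s
L = 2*sqrt(1.39204e-12 * 79200) = 6.641e-04 m


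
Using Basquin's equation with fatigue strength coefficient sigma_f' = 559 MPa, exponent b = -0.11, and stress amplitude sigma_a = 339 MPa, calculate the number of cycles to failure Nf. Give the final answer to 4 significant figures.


sigma_a = sigma_f' * (2*Nf)^b
2*Nf = (sigma_a / sigma_f')^(1/b)
2*Nf = (339 / 559)^(1/-0.11)
2*Nf = 94.3312
Nf = 47.17 cycles


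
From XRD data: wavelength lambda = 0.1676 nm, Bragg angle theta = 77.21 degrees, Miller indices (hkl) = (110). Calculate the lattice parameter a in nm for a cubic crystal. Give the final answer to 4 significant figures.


d = lambda / (2*sin(theta))
d = 0.1676 / (2*sin(77.21 deg))
d = 0.0859321 nm
a = d * sqrt(h^2+k^2+l^2) = 0.0859321 * sqrt(2)
a = 0.1215 nm


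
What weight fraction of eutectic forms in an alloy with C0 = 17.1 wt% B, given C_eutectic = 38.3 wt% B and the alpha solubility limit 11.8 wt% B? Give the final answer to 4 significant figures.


f_primary = (C_e - C0) / (C_e - C_alpha_max)
f_primary = (38.3 - 17.1) / (38.3 - 11.8)
f_primary = 0.8
f_eutectic = 1 - 0.8 = 0.2


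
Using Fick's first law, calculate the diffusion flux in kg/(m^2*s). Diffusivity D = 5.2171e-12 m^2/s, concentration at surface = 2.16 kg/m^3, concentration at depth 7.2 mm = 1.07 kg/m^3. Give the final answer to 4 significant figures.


J = -D * (dC/dx) = D * (C1 - C2) / dx
J = 5.2171e-12 * (2.16 - 1.07) / 7.2e-03
J = 7.898e-10 kg/(m^2*s)


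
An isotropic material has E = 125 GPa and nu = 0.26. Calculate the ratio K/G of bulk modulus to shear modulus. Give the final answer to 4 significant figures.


G = E / (2*(1+nu))
G = 125 / (2*(1+0.26)) = 49.6032 GPa
K = E / (3*(1-2*nu))
K = 125 / (3*(1-2*0.26)) = 86.8056 GPa
K/G = 86.8056 / 49.6032 = 1.75


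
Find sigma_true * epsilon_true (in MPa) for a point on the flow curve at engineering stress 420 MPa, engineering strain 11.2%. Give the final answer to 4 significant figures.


sigma_true = sigma_eng * (1 + epsilon_eng)
sigma_true = 420 * (1 + 0.112) = 467.04 MPa
epsilon_true = ln(1 + epsilon_eng)
epsilon_true = ln(1 + 0.112) = 0.10616
sigma_true * epsilon_true = 467.04 * 0.10616 = 49.58 MPa


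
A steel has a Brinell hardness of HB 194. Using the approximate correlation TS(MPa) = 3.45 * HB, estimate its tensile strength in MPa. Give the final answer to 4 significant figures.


TS (MPa) = 3.45 * HB
TS = 3.45 * 194
TS = 669.3 MPa


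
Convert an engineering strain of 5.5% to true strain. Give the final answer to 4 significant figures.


epsilon_true = ln(1 + epsilon_eng)
epsilon_true = ln(1 + 0.055)
epsilon_true = 0.05354


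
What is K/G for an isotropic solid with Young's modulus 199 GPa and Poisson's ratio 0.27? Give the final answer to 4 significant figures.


G = E / (2*(1+nu))
G = 199 / (2*(1+0.27)) = 78.3465 GPa
K = E / (3*(1-2*nu))
K = 199 / (3*(1-2*0.27)) = 144.203 GPa
K/G = 144.203 / 78.3465 = 1.841


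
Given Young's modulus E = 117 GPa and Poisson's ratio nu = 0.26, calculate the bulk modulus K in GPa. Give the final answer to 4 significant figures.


K = E / (3*(1-2*nu))
K = 117 / (3*(1-2*0.26))
K = 81.25 GPa


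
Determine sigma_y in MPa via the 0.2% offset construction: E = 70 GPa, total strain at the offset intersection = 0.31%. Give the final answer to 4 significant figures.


Offset strain = 0.002
Elastic strain at yield = total_strain - offset = 3.1e-03 - 0.002 = 1.1e-03
sigma_y = E * elastic_strain = 70000 * 1.1e-03
sigma_y = 77 MPa


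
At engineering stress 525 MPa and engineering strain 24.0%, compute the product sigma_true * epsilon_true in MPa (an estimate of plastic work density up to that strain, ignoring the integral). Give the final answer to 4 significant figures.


sigma_true = sigma_eng * (1 + epsilon_eng)
sigma_true = 525 * (1 + 0.24) = 651 MPa
epsilon_true = ln(1 + epsilon_eng)
epsilon_true = ln(1 + 0.24) = 0.215111
sigma_true * epsilon_true = 651 * 0.215111 = 140 MPa


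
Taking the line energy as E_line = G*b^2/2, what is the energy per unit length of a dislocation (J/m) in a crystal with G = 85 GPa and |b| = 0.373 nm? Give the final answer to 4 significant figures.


E = G*b^2/2
b = 0.373 nm = 3.73e-10 m
G = 85 GPa = 8.5e+10 Pa
E = 0.5 * 8.5e+10 * (3.73e-10)^2
E = 5.913e-09 J/m


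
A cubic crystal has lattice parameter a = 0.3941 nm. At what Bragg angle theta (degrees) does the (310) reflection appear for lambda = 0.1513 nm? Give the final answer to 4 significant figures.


d = a / sqrt(h^2+k^2+l^2)
d = 0.3941 / sqrt(10) = 0.124625 nm
lambda = 2*d*sin(theta)  =>  sin(theta) = lambda / (2*d)
sin(theta) = 0.1513 / (2 * 0.124625) = 0.607019
theta = 37.37 deg


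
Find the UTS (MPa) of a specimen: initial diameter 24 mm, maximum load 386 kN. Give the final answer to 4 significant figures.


A0 = pi*(d/2)^2 = pi*(24/2)^2 = 452.389 mm^2
UTS = F_max / A0 = 386*1000 / 452.389
UTS = 853.2 MPa


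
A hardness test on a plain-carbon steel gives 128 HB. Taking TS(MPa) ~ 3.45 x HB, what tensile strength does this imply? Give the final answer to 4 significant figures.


TS (MPa) = 3.45 * HB
TS = 3.45 * 128
TS = 441.6 MPa


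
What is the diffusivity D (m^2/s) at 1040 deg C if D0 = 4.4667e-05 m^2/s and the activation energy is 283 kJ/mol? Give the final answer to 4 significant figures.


D = D0 * exp(-Qd / (R*T))
T = 1313.15 K
D = 4.4667e-05 * exp(-283e3 / (8.314 * 1313.15))
D = 2.468e-16 m^2/s


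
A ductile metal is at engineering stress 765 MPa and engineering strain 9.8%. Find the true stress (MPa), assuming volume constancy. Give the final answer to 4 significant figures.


sigma_true = sigma_eng * (1 + epsilon_eng)
sigma_true = 765 * (1 + 0.098)
sigma_true = 840 MPa


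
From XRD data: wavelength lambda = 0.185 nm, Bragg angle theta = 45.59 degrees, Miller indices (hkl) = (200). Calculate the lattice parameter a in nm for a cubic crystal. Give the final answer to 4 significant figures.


d = lambda / (2*sin(theta))
d = 0.185 / (2*sin(45.59 deg))
d = 0.129488 nm
a = d * sqrt(h^2+k^2+l^2) = 0.129488 * sqrt(4)
a = 0.259 nm


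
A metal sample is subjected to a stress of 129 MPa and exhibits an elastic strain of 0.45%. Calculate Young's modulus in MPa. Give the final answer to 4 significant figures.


E = sigma / epsilon
epsilon = 0.45% = 4.5e-03
E = 129 / 4.5e-03
E = 28670 MPa


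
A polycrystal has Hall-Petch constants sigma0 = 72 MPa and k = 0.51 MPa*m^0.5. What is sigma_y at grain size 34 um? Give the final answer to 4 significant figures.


sigma_y = sigma0 + k / sqrt(d)
d = 34 um = 3.4e-05 m
sigma_y = 72 + 0.51 / sqrt(3.4e-05)
sigma_y = 159.5 MPa


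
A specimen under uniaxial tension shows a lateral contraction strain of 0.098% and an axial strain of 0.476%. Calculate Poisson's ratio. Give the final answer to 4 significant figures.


nu = -epsilon_lat / epsilon_axial
Lateral strain is contraction (negative), so using magnitudes:
nu = 0.098 / 0.476
nu = 0.2059


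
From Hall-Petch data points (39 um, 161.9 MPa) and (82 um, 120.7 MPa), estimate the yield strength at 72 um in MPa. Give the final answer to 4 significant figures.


sigma_y = sigma0 + k / sqrt(d)
1/sqrt(d1) = 1/sqrt(3.9e-05) = 160.128;  1/sqrt(d2) = 110.432
k = (sigma1 - sigma2) / (1/sqrt(d1) - 1/sqrt(d2)) = (161.9 - 120.7) / (160.128 - 110.432) = 0.82903 MPa*m^0.5
sigma0 = sigma1 - k/sqrt(d1) = 161.9 - 0.82903*160.128 = 29.1489 MPa
sigma_y(d3) = 29.1489 + 0.82903 / sqrt(7.2e-05) = 126.9 MPa


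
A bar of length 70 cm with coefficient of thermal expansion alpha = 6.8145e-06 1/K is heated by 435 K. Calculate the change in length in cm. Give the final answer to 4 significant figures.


dL = L0 * alpha * dT
dL = 70 * 6.8145e-06 * 435
dL = 0.2075 cm


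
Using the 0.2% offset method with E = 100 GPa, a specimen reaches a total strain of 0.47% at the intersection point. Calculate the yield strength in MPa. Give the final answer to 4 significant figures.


Offset strain = 0.002
Elastic strain at yield = total_strain - offset = 4.7e-03 - 0.002 = 2.7e-03
sigma_y = E * elastic_strain = 100000 * 2.7e-03
sigma_y = 270 MPa


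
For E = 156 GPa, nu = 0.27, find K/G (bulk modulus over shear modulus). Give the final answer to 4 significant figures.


G = E / (2*(1+nu))
G = 156 / (2*(1+0.27)) = 61.4173 GPa
K = E / (3*(1-2*nu))
K = 156 / (3*(1-2*0.27)) = 113.043 GPa
K/G = 113.043 / 61.4173 = 1.841


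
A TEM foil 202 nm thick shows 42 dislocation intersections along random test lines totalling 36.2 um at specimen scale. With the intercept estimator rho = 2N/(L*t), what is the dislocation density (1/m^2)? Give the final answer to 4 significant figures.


rho = 2N / (L * t)
L = 36.2 um = 3.62e-05 m, t = 202 nm = 2.02e-07 m
rho = 2 * 42 / (3.62e-05 * 2.02e-07)
rho = 1.149e+13 1/m^2


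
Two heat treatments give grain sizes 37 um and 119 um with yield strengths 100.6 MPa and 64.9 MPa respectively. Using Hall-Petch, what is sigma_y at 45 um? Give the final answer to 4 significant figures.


sigma_y = sigma0 + k / sqrt(d)
1/sqrt(d1) = 1/sqrt(3.7e-05) = 164.399;  1/sqrt(d2) = 91.6698
k = (sigma1 - sigma2) / (1/sqrt(d1) - 1/sqrt(d2)) = (100.6 - 64.9) / (164.399 - 91.6698) = 0.490862 MPa*m^0.5
sigma0 = sigma1 - k/sqrt(d1) = 100.6 - 0.490862*164.399 = 19.9027 MPa
sigma_y(d3) = 19.9027 + 0.490862 / sqrt(4.5e-05) = 93.08 MPa


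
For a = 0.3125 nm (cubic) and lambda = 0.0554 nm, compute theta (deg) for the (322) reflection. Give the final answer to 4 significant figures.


d = a / sqrt(h^2+k^2+l^2)
d = 0.3125 / sqrt(17) = 0.0757924 nm
lambda = 2*d*sin(theta)  =>  sin(theta) = lambda / (2*d)
sin(theta) = 0.0554 / (2 * 0.0757924) = 0.365472
theta = 21.44 deg


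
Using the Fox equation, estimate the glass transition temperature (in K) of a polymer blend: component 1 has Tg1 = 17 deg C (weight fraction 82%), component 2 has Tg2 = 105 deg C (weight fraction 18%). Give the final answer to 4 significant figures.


1/Tg = w1/Tg1 + w2/Tg2 (in Kelvin)
Tg1 = 290.15 K, Tg2 = 378.15 K
1/Tg = 0.82/290.15 + 0.18/378.15
Tg = 302.8 K


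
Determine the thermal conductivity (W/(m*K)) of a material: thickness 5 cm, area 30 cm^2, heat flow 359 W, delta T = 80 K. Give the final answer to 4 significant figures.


k = Q*L / (A*dT)
L = 0.05 m, A = 3e-03 m^2
k = 359 * 0.05 / (3e-03 * 80)
k = 74.79 W/(m*K)


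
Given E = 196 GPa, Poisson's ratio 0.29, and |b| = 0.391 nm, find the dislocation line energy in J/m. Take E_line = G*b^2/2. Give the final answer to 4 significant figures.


Step 1: G = E / (2*(1+nu))
G = 196 / (2*(1+0.29)) = 75.969 GPa = 7.5969e+10 Pa
Step 2: E_line = G*b^2/2
b = 0.391 nm = 3.91e-10 m
E_line = 0.5 * 7.5969e+10 * (3.91e-10)^2 = 5.807e-09 J/m


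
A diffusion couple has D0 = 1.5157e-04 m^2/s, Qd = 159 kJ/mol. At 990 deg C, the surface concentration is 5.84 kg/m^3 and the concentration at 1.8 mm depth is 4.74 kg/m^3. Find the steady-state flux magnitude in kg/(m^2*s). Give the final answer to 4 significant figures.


Step 1: D = D0 * exp(-Qd/(R*T))
T = 990 + 273.15 = 1263.15 K
D = 1.5157e-04 * exp(-159e3 / (8.314 * 1263.15)) = 4.02995e-11 m^2/s
Step 2: J = D * (C1 - C2) / dx
J = 4.02995e-11 * (5.84 - 4.74) / 1.8e-03
J = 2.463e-08 kg/(m^2*s)


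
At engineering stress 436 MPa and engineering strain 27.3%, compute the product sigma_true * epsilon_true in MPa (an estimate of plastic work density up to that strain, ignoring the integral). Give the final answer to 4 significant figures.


sigma_true = sigma_eng * (1 + epsilon_eng)
sigma_true = 436 * (1 + 0.273) = 555.028 MPa
epsilon_true = ln(1 + epsilon_eng)
epsilon_true = ln(1 + 0.273) = 0.241376
sigma_true * epsilon_true = 555.028 * 0.241376 = 134 MPa


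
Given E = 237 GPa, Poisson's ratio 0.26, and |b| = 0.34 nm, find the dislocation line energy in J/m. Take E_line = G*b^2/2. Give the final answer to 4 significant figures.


Step 1: G = E / (2*(1+nu))
G = 237 / (2*(1+0.26)) = 94.0476 GPa = 9.40476e+10 Pa
Step 2: E_line = G*b^2/2
b = 0.34 nm = 3.4e-10 m
E_line = 0.5 * 9.40476e+10 * (3.4e-10)^2 = 5.436e-09 J/m


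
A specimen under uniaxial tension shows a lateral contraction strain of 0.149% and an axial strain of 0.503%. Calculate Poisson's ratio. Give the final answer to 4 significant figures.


nu = -epsilon_lat / epsilon_axial
Lateral strain is contraction (negative), so using magnitudes:
nu = 0.149 / 0.503
nu = 0.2962


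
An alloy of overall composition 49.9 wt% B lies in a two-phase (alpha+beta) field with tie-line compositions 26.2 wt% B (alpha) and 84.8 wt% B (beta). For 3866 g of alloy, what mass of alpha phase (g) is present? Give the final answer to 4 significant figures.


f_alpha = (C_beta - C0) / (C_beta - C_alpha)
f_alpha = (84.8 - 49.9) / (84.8 - 26.2) = 0.595563
m_alpha = f_alpha * m_total = 0.595563 * 3866 = 2302 g


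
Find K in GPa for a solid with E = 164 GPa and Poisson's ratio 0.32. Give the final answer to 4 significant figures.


K = E / (3*(1-2*nu))
K = 164 / (3*(1-2*0.32))
K = 151.9 GPa


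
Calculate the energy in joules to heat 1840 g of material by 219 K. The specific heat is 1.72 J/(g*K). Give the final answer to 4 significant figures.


Q = m * cp * dT
Q = 1840 * 1.72 * 219
Q = 693100 J


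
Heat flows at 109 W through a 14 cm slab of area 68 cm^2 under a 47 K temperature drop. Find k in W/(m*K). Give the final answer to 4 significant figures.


k = Q*L / (A*dT)
L = 0.14 m, A = 6.8e-03 m^2
k = 109 * 0.14 / (6.8e-03 * 47)
k = 47.75 W/(m*K)


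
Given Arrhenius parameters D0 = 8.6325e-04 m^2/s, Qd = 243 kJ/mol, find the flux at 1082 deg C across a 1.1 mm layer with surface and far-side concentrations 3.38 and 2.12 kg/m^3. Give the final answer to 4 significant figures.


Step 1: D = D0 * exp(-Qd/(R*T))
T = 1082 + 273.15 = 1355.15 K
D = 8.6325e-04 * exp(-243e3 / (8.314 * 1355.15)) = 3.70932e-13 m^2/s
Step 2: J = D * (C1 - C2) / dx
J = 3.70932e-13 * (3.38 - 2.12) / 1.1e-03
J = 4.249e-10 kg/(m^2*s)


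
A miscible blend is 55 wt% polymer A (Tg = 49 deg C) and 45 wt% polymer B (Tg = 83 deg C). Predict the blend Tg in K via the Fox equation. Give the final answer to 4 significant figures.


1/Tg = w1/Tg1 + w2/Tg2 (in Kelvin)
Tg1 = 322.15 K, Tg2 = 356.15 K
1/Tg = 0.55/322.15 + 0.45/356.15
Tg = 336.6 K


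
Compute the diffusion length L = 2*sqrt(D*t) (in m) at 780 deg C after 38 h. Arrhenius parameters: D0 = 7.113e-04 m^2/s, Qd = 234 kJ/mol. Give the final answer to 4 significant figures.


Step 1: D = D0 * exp(-Qd/(R*T))
T = 1053.15 K
D = 7.113e-04 * exp(-234e3 / (8.314 * 1053.15)) = 1.76031e-15 m^2/s
Step 2: L = 2*sqrt(D*t)
t = 38 h = 136800 s
L = 2*sqrt(1.76031e-15 * 136800) = 3.104e-05 m


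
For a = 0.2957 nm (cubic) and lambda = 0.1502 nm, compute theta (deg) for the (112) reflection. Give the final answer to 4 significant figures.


d = a / sqrt(h^2+k^2+l^2)
d = 0.2957 / sqrt(6) = 0.120719 nm
lambda = 2*d*sin(theta)  =>  sin(theta) = lambda / (2*d)
sin(theta) = 0.1502 / (2 * 0.120719) = 0.622106
theta = 38.47 deg


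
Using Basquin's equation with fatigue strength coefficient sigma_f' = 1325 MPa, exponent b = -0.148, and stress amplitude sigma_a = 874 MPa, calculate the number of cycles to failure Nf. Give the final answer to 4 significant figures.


sigma_a = sigma_f' * (2*Nf)^b
2*Nf = (sigma_a / sigma_f')^(1/b)
2*Nf = (874 / 1325)^(1/-0.148)
2*Nf = 16.6332
Nf = 8.317 cycles


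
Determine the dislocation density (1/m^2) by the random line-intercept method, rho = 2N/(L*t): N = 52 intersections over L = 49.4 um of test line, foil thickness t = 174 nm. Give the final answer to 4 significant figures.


rho = 2N / (L * t)
L = 49.4 um = 4.94e-05 m, t = 174 nm = 1.74e-07 m
rho = 2 * 52 / (4.94e-05 * 1.74e-07)
rho = 1.21e+13 1/m^2


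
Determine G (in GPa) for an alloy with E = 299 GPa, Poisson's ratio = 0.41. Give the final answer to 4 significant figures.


G = E / (2*(1+nu))
G = 299 / (2*(1+0.41))
G = 106 GPa


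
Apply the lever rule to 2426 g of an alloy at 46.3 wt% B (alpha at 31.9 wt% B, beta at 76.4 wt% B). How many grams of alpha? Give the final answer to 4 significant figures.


f_alpha = (C_beta - C0) / (C_beta - C_alpha)
f_alpha = (76.4 - 46.3) / (76.4 - 31.9) = 0.676404
m_alpha = f_alpha * m_total = 0.676404 * 2426 = 1641 g


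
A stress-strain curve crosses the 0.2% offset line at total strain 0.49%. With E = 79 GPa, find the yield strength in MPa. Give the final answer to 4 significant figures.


Offset strain = 0.002
Elastic strain at yield = total_strain - offset = 4.9e-03 - 0.002 = 2.9e-03
sigma_y = E * elastic_strain = 79000 * 2.9e-03
sigma_y = 229.1 MPa


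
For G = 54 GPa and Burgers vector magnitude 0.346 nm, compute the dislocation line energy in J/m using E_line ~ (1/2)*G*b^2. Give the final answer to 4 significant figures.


E = G*b^2/2
b = 0.346 nm = 3.46e-10 m
G = 54 GPa = 5.4e+10 Pa
E = 0.5 * 5.4e+10 * (3.46e-10)^2
E = 3.232e-09 J/m


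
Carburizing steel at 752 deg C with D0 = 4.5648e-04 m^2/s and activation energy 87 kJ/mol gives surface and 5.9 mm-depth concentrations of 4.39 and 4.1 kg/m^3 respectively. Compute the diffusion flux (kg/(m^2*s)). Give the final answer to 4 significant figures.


Step 1: D = D0 * exp(-Qd/(R*T))
T = 752 + 273.15 = 1025.15 K
D = 4.5648e-04 * exp(-87e3 / (8.314 * 1025.15)) = 1.68398e-08 m^2/s
Step 2: J = D * (C1 - C2) / dx
J = 1.68398e-08 * (4.39 - 4.1) / 5.9e-03
J = 8.277e-07 kg/(m^2*s)


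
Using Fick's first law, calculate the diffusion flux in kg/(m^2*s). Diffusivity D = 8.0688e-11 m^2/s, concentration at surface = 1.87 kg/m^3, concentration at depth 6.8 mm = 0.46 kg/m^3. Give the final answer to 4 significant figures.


J = -D * (dC/dx) = D * (C1 - C2) / dx
J = 8.0688e-11 * (1.87 - 0.46) / 6.8e-03
J = 1.673e-08 kg/(m^2*s)


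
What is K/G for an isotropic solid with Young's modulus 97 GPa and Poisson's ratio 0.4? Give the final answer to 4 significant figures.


G = E / (2*(1+nu))
G = 97 / (2*(1+0.4)) = 34.6429 GPa
K = E / (3*(1-2*nu))
K = 97 / (3*(1-2*0.4)) = 161.667 GPa
K/G = 161.667 / 34.6429 = 4.667


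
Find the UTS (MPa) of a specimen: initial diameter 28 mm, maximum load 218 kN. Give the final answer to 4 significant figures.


A0 = pi*(d/2)^2 = pi*(28/2)^2 = 615.752 mm^2
UTS = F_max / A0 = 218*1000 / 615.752
UTS = 354 MPa


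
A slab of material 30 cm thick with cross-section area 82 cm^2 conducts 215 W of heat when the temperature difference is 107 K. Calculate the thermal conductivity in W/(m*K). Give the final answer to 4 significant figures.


k = Q*L / (A*dT)
L = 0.3 m, A = 8.2e-03 m^2
k = 215 * 0.3 / (8.2e-03 * 107)
k = 73.51 W/(m*K)


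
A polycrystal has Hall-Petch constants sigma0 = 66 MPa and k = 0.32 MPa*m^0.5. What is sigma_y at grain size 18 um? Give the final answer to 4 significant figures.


sigma_y = sigma0 + k / sqrt(d)
d = 18 um = 1.8e-05 m
sigma_y = 66 + 0.32 / sqrt(1.8e-05)
sigma_y = 141.4 MPa


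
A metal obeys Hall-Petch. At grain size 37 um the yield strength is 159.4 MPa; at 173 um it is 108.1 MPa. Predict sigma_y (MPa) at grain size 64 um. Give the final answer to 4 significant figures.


sigma_y = sigma0 + k / sqrt(d)
1/sqrt(d1) = 1/sqrt(3.7e-05) = 164.399;  1/sqrt(d2) = 76.0286
k = (sigma1 - sigma2) / (1/sqrt(d1) - 1/sqrt(d2)) = (159.4 - 108.1) / (164.399 - 76.0286) = 0.580511 MPa*m^0.5
sigma0 = sigma1 - k/sqrt(d1) = 159.4 - 0.580511*164.399 = 63.9646 MPa
sigma_y(d3) = 63.9646 + 0.580511 / sqrt(6.4e-05) = 136.5 MPa


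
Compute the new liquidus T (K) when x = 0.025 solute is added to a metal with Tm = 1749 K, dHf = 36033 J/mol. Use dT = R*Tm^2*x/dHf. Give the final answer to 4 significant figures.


dT = R*Tm^2*x / dHf
dT = 8.314 * 1749^2 * 0.025 / 36033
dT = 17.6453 K
T_new = 1749 - 17.6453 = 1731 K


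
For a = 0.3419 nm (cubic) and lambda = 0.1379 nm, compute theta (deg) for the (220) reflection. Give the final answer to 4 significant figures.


d = a / sqrt(h^2+k^2+l^2)
d = 0.3419 / sqrt(8) = 0.12088 nm
lambda = 2*d*sin(theta)  =>  sin(theta) = lambda / (2*d)
sin(theta) = 0.1379 / (2 * 0.12088) = 0.570401
theta = 34.78 deg


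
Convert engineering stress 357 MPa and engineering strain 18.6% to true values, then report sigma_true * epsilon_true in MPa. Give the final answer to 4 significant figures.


sigma_true = sigma_eng * (1 + epsilon_eng)
sigma_true = 357 * (1 + 0.186) = 423.402 MPa
epsilon_true = ln(1 + epsilon_eng)
epsilon_true = ln(1 + 0.186) = 0.170586
sigma_true * epsilon_true = 423.402 * 0.170586 = 72.23 MPa


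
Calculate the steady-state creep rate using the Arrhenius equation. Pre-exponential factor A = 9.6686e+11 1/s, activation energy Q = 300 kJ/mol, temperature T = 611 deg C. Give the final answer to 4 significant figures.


rate = A * exp(-Q / (R*T))
T = 611 + 273.15 = 884.15 K
rate = 9.6686e+11 * exp(-300e3 / (8.314 * 884.15))
rate = 1.824e-06 1/s


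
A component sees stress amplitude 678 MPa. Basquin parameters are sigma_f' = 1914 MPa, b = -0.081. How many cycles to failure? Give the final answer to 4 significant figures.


sigma_a = sigma_f' * (2*Nf)^b
2*Nf = (sigma_a / sigma_f')^(1/b)
2*Nf = (678 / 1914)^(1/-0.081)
2*Nf = 366732
Nf = 183400 cycles


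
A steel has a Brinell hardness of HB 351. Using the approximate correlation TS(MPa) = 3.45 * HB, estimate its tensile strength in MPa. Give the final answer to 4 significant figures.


TS (MPa) = 3.45 * HB
TS = 3.45 * 351
TS = 1211 MPa


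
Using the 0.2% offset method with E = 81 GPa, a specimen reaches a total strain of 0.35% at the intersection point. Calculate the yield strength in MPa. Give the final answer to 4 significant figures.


Offset strain = 0.002
Elastic strain at yield = total_strain - offset = 3.5e-03 - 0.002 = 1.5e-03
sigma_y = E * elastic_strain = 81000 * 1.5e-03
sigma_y = 121.5 MPa


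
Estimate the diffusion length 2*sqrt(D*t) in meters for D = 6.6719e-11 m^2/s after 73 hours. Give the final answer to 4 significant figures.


t = 73 hr = 262800 s
Diffusion length = 2*sqrt(D*t)
= 2*sqrt(6.6719e-11 * 262800)
= 8.375e-03 m


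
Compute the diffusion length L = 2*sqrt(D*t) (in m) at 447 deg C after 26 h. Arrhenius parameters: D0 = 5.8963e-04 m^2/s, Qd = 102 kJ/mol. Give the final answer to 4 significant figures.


Step 1: D = D0 * exp(-Qd/(R*T))
T = 720.15 K
D = 5.8963e-04 * exp(-102e3 / (8.314 * 720.15)) = 2.35476e-11 m^2/s
Step 2: L = 2*sqrt(D*t)
t = 26 h = 93600 s
L = 2*sqrt(2.35476e-11 * 93600) = 2.969e-03 m


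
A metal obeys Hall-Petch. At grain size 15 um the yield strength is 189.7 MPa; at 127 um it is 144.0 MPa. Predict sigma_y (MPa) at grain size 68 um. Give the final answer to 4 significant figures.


sigma_y = sigma0 + k / sqrt(d)
1/sqrt(d1) = 1/sqrt(1.5e-05) = 258.199;  1/sqrt(d2) = 88.7357
k = (sigma1 - sigma2) / (1/sqrt(d1) - 1/sqrt(d2)) = (189.7 - 144.0) / (258.199 - 88.7357) = 0.269675 MPa*m^0.5
sigma0 = sigma1 - k/sqrt(d1) = 189.7 - 0.269675*258.199 = 120.07 MPa
sigma_y(d3) = 120.07 + 0.269675 / sqrt(6.8e-05) = 152.8 MPa


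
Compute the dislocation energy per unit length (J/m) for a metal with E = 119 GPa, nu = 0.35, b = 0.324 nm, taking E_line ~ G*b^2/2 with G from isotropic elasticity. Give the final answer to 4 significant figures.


Step 1: G = E / (2*(1+nu))
G = 119 / (2*(1+0.35)) = 44.0741 GPa = 4.40741e+10 Pa
Step 2: E_line = G*b^2/2
b = 0.324 nm = 3.24e-10 m
E_line = 0.5 * 4.40741e+10 * (3.24e-10)^2 = 2.313e-09 J/m


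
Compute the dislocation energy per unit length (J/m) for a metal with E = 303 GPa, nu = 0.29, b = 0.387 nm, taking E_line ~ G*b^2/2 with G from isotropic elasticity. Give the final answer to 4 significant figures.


Step 1: G = E / (2*(1+nu))
G = 303 / (2*(1+0.29)) = 117.442 GPa = 1.17442e+11 Pa
Step 2: E_line = G*b^2/2
b = 0.387 nm = 3.87e-10 m
E_line = 0.5 * 1.17442e+11 * (3.87e-10)^2 = 8.795e-09 J/m


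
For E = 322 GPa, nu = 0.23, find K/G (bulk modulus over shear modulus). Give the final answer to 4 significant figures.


G = E / (2*(1+nu))
G = 322 / (2*(1+0.23)) = 130.894 GPa
K = E / (3*(1-2*nu))
K = 322 / (3*(1-2*0.23)) = 198.765 GPa
K/G = 198.765 / 130.894 = 1.519


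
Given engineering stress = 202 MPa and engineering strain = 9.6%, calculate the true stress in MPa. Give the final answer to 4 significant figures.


sigma_true = sigma_eng * (1 + epsilon_eng)
sigma_true = 202 * (1 + 0.096)
sigma_true = 221.4 MPa


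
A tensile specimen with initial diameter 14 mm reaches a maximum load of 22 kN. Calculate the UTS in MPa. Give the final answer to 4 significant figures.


A0 = pi*(d/2)^2 = pi*(14/2)^2 = 153.938 mm^2
UTS = F_max / A0 = 22*1000 / 153.938
UTS = 142.9 MPa


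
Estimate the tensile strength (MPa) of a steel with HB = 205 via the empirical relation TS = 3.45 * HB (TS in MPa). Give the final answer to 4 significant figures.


TS (MPa) = 3.45 * HB
TS = 3.45 * 205
TS = 707.3 MPa


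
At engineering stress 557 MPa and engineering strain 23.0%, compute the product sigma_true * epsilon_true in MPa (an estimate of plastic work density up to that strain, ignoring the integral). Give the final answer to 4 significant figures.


sigma_true = sigma_eng * (1 + epsilon_eng)
sigma_true = 557 * (1 + 0.23) = 685.11 MPa
epsilon_true = ln(1 + epsilon_eng)
epsilon_true = ln(1 + 0.23) = 0.207014
sigma_true * epsilon_true = 685.11 * 0.207014 = 141.8 MPa


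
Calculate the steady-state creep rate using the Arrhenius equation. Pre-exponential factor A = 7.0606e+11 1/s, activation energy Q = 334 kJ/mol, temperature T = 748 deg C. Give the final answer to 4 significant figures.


rate = A * exp(-Q / (R*T))
T = 748 + 273.15 = 1021.15 K
rate = 7.0606e+11 * exp(-334e3 / (8.314 * 1021.15))
rate = 5.797e-06 1/s


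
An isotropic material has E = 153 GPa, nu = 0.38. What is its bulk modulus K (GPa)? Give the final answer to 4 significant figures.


K = E / (3*(1-2*nu))
K = 153 / (3*(1-2*0.38))
K = 212.5 GPa


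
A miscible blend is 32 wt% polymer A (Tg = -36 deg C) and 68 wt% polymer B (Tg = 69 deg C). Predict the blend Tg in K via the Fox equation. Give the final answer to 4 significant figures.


1/Tg = w1/Tg1 + w2/Tg2 (in Kelvin)
Tg1 = 237.15 K, Tg2 = 342.15 K
1/Tg = 0.32/237.15 + 0.68/342.15
Tg = 299.7 K


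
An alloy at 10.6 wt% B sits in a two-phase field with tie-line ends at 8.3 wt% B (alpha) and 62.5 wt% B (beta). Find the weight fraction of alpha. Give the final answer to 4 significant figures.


f_alpha = (C_beta - C0) / (C_beta - C_alpha)
f_alpha = (62.5 - 10.6) / (62.5 - 8.3)
f_alpha = 0.9576


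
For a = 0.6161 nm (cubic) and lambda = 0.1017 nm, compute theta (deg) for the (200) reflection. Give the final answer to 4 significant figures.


d = a / sqrt(h^2+k^2+l^2)
d = 0.6161 / sqrt(4) = 0.30805 nm
lambda = 2*d*sin(theta)  =>  sin(theta) = lambda / (2*d)
sin(theta) = 0.1017 / (2 * 0.30805) = 0.165071
theta = 9.501 deg


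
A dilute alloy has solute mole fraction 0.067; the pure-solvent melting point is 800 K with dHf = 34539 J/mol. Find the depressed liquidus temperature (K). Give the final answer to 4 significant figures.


dT = R*Tm^2*x / dHf
dT = 8.314 * 800^2 * 0.067 / 34539
dT = 10.3218 K
T_new = 800 - 10.3218 = 789.7 K


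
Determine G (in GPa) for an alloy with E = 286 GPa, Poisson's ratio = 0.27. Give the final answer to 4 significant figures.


G = E / (2*(1+nu))
G = 286 / (2*(1+0.27))
G = 112.6 GPa


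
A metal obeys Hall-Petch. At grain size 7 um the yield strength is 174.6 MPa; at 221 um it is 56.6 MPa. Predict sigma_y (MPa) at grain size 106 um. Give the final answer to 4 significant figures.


sigma_y = sigma0 + k / sqrt(d)
1/sqrt(d1) = 1/sqrt(7e-06) = 377.964;  1/sqrt(d2) = 67.2673
k = (sigma1 - sigma2) / (1/sqrt(d1) - 1/sqrt(d2)) = (174.6 - 56.6) / (377.964 - 67.2673) = 0.379791 MPa*m^0.5
sigma0 = sigma1 - k/sqrt(d1) = 174.6 - 0.379791*377.964 = 31.0525 MPa
sigma_y(d3) = 31.0525 + 0.379791 / sqrt(1.06e-04) = 67.94 MPa


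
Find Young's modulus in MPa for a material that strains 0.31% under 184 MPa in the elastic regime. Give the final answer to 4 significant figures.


E = sigma / epsilon
epsilon = 0.31% = 3.1e-03
E = 184 / 3.1e-03
E = 59350 MPa


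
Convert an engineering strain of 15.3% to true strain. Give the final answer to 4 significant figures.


epsilon_true = ln(1 + epsilon_eng)
epsilon_true = ln(1 + 0.153)
epsilon_true = 0.1424


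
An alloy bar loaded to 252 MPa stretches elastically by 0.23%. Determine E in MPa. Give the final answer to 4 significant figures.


E = sigma / epsilon
epsilon = 0.23% = 2.3e-03
E = 252 / 2.3e-03
E = 109600 MPa


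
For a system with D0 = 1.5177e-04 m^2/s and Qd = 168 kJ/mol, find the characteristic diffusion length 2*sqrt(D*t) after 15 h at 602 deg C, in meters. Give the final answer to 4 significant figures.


Step 1: D = D0 * exp(-Qd/(R*T))
T = 875.15 K
D = 1.5177e-04 * exp(-168e3 / (8.314 * 875.15)) = 1.42394e-14 m^2/s
Step 2: L = 2*sqrt(D*t)
t = 15 h = 54000 s
L = 2*sqrt(1.42394e-14 * 54000) = 5.546e-05 m


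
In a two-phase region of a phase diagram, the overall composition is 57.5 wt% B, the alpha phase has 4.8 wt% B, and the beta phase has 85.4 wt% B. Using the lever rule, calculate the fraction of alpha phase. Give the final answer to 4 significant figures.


f_alpha = (C_beta - C0) / (C_beta - C_alpha)
f_alpha = (85.4 - 57.5) / (85.4 - 4.8)
f_alpha = 0.3462


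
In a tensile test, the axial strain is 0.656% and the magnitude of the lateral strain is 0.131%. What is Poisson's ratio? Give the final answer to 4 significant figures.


nu = -epsilon_lat / epsilon_axial
Lateral strain is contraction (negative), so using magnitudes:
nu = 0.131 / 0.656
nu = 0.1997


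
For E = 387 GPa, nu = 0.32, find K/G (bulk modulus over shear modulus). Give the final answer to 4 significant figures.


G = E / (2*(1+nu))
G = 387 / (2*(1+0.32)) = 146.591 GPa
K = E / (3*(1-2*nu))
K = 387 / (3*(1-2*0.32)) = 358.333 GPa
K/G = 358.333 / 146.591 = 2.444


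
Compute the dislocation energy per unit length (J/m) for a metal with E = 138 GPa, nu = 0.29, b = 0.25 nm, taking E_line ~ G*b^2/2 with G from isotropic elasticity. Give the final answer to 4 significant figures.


Step 1: G = E / (2*(1+nu))
G = 138 / (2*(1+0.29)) = 53.4884 GPa = 5.34884e+10 Pa
Step 2: E_line = G*b^2/2
b = 0.25 nm = 2.5e-10 m
E_line = 0.5 * 5.34884e+10 * (2.5e-10)^2 = 1.672e-09 J/m


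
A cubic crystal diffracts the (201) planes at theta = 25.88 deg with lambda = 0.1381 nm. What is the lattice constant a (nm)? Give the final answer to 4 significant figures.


d = lambda / (2*sin(theta))
d = 0.1381 / (2*sin(25.88 deg))
d = 0.158195 nm
a = d * sqrt(h^2+k^2+l^2) = 0.158195 * sqrt(5)
a = 0.3537 nm


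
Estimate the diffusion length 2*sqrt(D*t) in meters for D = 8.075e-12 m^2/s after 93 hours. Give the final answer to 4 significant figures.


t = 93 hr = 334800 s
Diffusion length = 2*sqrt(D*t)
= 2*sqrt(8.075e-12 * 334800)
= 3.288e-03 m


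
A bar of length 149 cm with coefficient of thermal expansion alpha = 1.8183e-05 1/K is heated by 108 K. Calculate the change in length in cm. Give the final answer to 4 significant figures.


dL = L0 * alpha * dT
dL = 149 * 1.8183e-05 * 108
dL = 0.2926 cm


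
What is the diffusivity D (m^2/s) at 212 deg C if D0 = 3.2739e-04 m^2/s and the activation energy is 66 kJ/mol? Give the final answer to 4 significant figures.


D = D0 * exp(-Qd / (R*T))
T = 485.15 K
D = 3.2739e-04 * exp(-66e3 / (8.314 * 485.15))
D = 2.563e-11 m^2/s


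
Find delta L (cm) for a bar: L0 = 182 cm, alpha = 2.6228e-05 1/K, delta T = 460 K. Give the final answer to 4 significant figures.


dL = L0 * alpha * dT
dL = 182 * 2.6228e-05 * 460
dL = 2.196 cm


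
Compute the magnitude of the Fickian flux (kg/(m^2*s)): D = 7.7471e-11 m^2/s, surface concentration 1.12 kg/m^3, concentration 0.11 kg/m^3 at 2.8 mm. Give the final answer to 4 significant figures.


J = -D * (dC/dx) = D * (C1 - C2) / dx
J = 7.7471e-11 * (1.12 - 0.11) / 2.8e-03
J = 2.794e-08 kg/(m^2*s)


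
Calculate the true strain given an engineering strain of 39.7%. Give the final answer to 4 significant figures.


epsilon_true = ln(1 + epsilon_eng)
epsilon_true = ln(1 + 0.397)
epsilon_true = 0.3343


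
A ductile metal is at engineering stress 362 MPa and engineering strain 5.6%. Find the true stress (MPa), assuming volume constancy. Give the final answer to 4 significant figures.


sigma_true = sigma_eng * (1 + epsilon_eng)
sigma_true = 362 * (1 + 0.056)
sigma_true = 382.3 MPa


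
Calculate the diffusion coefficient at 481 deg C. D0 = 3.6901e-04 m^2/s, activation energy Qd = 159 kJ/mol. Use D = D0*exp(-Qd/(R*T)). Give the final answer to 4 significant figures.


D = D0 * exp(-Qd / (R*T))
T = 754.15 K
D = 3.6901e-04 * exp(-159e3 / (8.314 * 754.15))
D = 3.58e-15 m^2/s


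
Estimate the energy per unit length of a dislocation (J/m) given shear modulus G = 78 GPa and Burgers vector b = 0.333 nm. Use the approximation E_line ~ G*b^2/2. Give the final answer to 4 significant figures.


E = G*b^2/2
b = 0.333 nm = 3.33e-10 m
G = 78 GPa = 7.8e+10 Pa
E = 0.5 * 7.8e+10 * (3.33e-10)^2
E = 4.325e-09 J/m


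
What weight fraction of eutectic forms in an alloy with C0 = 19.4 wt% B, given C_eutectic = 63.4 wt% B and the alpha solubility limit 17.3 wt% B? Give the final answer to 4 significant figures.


f_primary = (C_e - C0) / (C_e - C_alpha_max)
f_primary = (63.4 - 19.4) / (63.4 - 17.3)
f_primary = 0.954447
f_eutectic = 1 - 0.954447 = 0.04555


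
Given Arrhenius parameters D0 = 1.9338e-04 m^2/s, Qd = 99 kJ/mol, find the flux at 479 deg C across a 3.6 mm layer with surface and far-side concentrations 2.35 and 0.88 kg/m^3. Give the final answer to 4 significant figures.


Step 1: D = D0 * exp(-Qd/(R*T))
T = 479 + 273.15 = 752.15 K
D = 1.9338e-04 * exp(-99e3 / (8.314 * 752.15)) = 2.57573e-11 m^2/s
Step 2: J = D * (C1 - C2) / dx
J = 2.57573e-11 * (2.35 - 0.88) / 3.6e-03
J = 1.052e-08 kg/(m^2*s)
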